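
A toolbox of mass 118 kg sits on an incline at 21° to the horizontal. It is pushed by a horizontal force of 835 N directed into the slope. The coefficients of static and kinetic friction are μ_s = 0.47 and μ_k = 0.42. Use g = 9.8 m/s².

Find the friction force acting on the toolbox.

Normal direction: N = m g cos θ + P sin θ = 1379 N.
Parallel to the incline: P cos θ − m g sin θ = 779.5 − 414.4 = 365.1 N; the friction needed to balance this is 365.1 N acting down the slope.
Maximum static friction: μ_s N = 0.47 × 1379 = 648 N.
|f_req| = 365.1 ≤ 648 N → the toolbox is in equilibrium; friction equals the required value.

f ≈ 365 N (down the incline)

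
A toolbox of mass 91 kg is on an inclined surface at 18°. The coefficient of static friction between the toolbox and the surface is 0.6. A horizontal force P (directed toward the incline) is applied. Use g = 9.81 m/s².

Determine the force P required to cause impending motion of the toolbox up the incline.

At impending motion up the slope, friction acts down-slope at its limit: f = μ_s N.
Perpendicular to the incline: N = m g cos θ + P sin θ.
Along the incline: P cos θ = m g sin θ + μ_s N = m g sin θ + μ_s (m g cos θ + P sin θ).
Solving, P (cos θ − μ_s sin θ) = m g (sin θ + μ_s cos θ), so P = 91×9.81×(sin 18° + 0.6 cos 18°)/(cos 18° − 0.6 sin 18°) = 893×0.8797/0.7656 = 1030 N.

P ≈ 1030 N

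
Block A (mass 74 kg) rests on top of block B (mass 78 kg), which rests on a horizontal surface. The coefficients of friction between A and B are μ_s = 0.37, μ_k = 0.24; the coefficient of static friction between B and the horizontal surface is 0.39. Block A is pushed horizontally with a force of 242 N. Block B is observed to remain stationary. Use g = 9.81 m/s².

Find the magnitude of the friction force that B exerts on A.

f ≈ 242 N

The normal force B exerts on A is simply A's weight, N₁ = 725.9 N.
Maximum static friction on A from B: μ_s N₁ = 0.37×725.9 = 268.6 N.
P = 242 N is within that limit, so A and B move together (both at rest); the A–B friction is simply f₁ = P = 242 N.
By Newton's third law B feels 242 N forward from A. With B stationary, the floor's static friction on B balances it: f₂ = 242 N (well within μ_s(m_A+m_B)g = 581.5 N).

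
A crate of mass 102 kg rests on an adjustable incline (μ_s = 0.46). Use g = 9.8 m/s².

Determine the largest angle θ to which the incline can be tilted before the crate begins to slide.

θ_max ≈ 24.7°

At the slip threshold, m g sin θ = μ_s · m g cos θ, so tan θ = μ_s.
θ_max = arctan(0.46) = 24.7°.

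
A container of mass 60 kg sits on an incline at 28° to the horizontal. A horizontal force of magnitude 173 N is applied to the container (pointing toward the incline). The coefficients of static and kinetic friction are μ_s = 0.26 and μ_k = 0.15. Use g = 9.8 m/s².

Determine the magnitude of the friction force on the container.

f ≈ 123 N (up the incline)

Resolve perpendicular to the incline: N = m g cos θ + P sin θ = 60×9.8×cos 28° + 173×sin 28° = 600.4 N.
Parallel to the incline: P cos θ − m g sin θ = 152.7 − 276 = -123.3 N; the friction needed to balance this is 123.3 N acting up the slope.
Maximum static friction: μ_s N = 0.26 × 600.4 = 156.1 N.
|f_req| = 123.3 ≤ 156.1 N → the container is in equilibrium; friction equals the required value.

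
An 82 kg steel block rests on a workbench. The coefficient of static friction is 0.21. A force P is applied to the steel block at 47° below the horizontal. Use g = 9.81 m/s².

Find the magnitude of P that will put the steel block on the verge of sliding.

N = m g + P sin α (the push presses the steel block into the workbench).
At impending slip, P cos α = μ_s N = μ_s (m g + P sin α).
Solving: P (cos α − μ_s sin α) = μ_s m g → P = 0.21×804/(cos 47° − 0.21 sin 47°) = 169/0.5284 = 320 N.

P ≈ 320 N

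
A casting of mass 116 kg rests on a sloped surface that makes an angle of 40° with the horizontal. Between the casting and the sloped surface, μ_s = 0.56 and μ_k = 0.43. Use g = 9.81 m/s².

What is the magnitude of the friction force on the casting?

Perpendicular to the surface, N = m g cos θ = 116·9.81·cos 40° = 871.7 N.
For equilibrium along the incline, friction must balance the weight component: f = m g sin θ = 731.5 N up the slope.
The static-friction ceiling is μ_s N = 0.56 × 871.7 = 488.2 N.
|731.5| exceeds 488.2 N, so the casting slips down-slope; friction is kinetic, f = μ_k N = 0.43×871.7 = 375 N.

f ≈ 375 N (up the incline)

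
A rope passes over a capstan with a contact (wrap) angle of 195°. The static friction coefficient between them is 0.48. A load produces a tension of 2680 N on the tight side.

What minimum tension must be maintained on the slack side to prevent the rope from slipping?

T_min ≈ 523 N

Capstan equation at impending slip: T_tight/T_slack = e^{μβ}.
β = 195° = 3.403 rad; e^{μβ} = e^{0.48×3.403} = 5.122.
T_slack = T_tight / e^{μβ} = 2680 / 5.122 = 523 N.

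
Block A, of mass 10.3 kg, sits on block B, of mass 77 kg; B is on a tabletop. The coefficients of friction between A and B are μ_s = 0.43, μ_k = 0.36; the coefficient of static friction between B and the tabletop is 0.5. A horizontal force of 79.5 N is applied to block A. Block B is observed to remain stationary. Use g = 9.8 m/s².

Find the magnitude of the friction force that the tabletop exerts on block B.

f ≈ 36.3 N

Between the blocks, N₁ = m_A g = 100.9 N.
Maximum static friction on A from B: μ_s N₁ = 0.43×100.9 = 43.4 N.
P = 79.5 N exceeds that limit, so A slips over B and the interface friction becomes kinetic: f₁ = μ_k N₁ = 0.36×100.9 = 36.3 N.
By Newton's third law B feels 36.3 N forward from A. With B stationary, the floor's static friction on B balances it: f₂ = 36.3 N (well within μ_s(m_A+m_B)g = 427.8 N).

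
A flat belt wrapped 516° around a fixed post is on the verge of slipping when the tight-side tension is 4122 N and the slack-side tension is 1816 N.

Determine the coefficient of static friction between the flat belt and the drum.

T₂/T₁ = e^{μβ} → μ = ln(T₂/T₁)/β.
β = 516° = 9.006 rad.
μ = ln(4122/1816)/9.006 = ln(2.27)/9.006 = 0.091.

μ ≈ 0.091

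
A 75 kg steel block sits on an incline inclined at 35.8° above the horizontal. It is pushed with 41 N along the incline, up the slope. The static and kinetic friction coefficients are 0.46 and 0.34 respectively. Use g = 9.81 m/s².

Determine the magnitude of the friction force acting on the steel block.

The normal reaction is N = m g cos θ = 596.7 N.
The friction needed for equilibrium is m g sin θ − P = 430.4 − 41 = 389.4 N, measured positive up-slope.
The static-friction ceiling is μ_s N = 0.46 × 596.7 = 274.5 N.
|389.4| exceeds 274.5 N, so the steel block slips down-slope; friction is kinetic, f = μ_k N = 0.34×596.7 = 203 N.

f ≈ 203 N (up the incline)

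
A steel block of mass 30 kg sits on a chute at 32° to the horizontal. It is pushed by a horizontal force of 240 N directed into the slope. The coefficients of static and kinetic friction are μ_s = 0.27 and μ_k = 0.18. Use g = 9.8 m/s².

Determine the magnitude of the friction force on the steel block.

f ≈ 47.7 N (down the incline)

Normal direction: N = m g cos θ + P sin θ = 376.5 N.
Along the incline, the net driving force (taking up-slope positive) is P cos θ − m g sin θ = 203.5 − 155.8 = 47.74 N, so equilibrium requires friction f = -47.74 N (down-slope).
The limit of static friction is μ_s N = 101.7 N.
|f_req| = 47.74 ≤ 101.7 N → the steel block is in equilibrium; friction equals the required value.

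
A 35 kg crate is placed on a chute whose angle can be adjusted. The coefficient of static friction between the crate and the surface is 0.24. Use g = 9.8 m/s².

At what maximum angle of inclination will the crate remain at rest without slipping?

At the slip threshold, m g sin θ = μ_s · m g cos θ, so tan θ = μ_s.
θ_max = arctan(0.24) = 13.5°.

θ_max ≈ 13.5°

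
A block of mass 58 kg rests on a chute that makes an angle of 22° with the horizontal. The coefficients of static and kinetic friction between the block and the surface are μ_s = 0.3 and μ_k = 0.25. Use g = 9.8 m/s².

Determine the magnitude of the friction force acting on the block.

Normal force: N = m g cos θ = 58 × 9.8 × cos 22° = 527 N.
Along the slope the weight component is m g sin θ = 212.9 N; friction must supply exactly this, acting up-slope.
Maximum static friction available: μ_s N = 0.3 × 527 = 158.1 N.
|212.9| exceeds 158.1 N, so the block slips down-slope; friction is kinetic, f = μ_k N = 0.25×527 = 132 N.

f ≈ 132 N (up the incline)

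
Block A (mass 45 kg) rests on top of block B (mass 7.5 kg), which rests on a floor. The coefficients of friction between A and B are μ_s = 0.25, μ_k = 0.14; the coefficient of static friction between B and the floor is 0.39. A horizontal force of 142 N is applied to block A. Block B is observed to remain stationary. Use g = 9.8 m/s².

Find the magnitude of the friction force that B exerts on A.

Between the blocks, N₁ = m_A g = 441 N.
So the A–B interface can sustain at most μ_s N₁ = 110.3 N of static friction.
P = 142 N exceeds that limit, so A slips over B and the interface friction becomes kinetic: f₁ = μ_k N₁ = 0.14×441 = 61.7 N.
B experiences an equal 61.7 N forward from A (third law). B is in equilibrium, so the floor supplies f₂ = 61.7 N of static friction (limit μ_s(m_A+m_B)g = 200.7 N, not exceeded).

f ≈ 61.7 N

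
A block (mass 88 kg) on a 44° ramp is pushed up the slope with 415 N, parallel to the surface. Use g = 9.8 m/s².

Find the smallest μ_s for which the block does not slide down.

μ_s,min ≈ 0.297

N = m g cos θ = 620.4 N.
Friction must make up the shortfall along the incline: f = m g sin θ − P = 599.1 − 415 = 184.1 N.
At the threshold f = μ_s N, so μ_s,min = 184.1/620.4 = 0.297.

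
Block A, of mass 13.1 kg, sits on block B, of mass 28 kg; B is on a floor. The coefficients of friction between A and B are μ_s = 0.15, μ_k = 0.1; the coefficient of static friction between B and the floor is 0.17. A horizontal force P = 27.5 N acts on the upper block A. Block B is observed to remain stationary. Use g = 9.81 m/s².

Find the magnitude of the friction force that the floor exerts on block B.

The normal force B exerts on A is simply A's weight, N₁ = 128.5 N.
So the A–B interface can sustain at most μ_s N₁ = 19.28 N of static friction.
P = 27.5 N exceeds that limit, so A slips over B and the interface friction becomes kinetic: f₁ = μ_k N₁ = 0.1×128.5 = 12.9 N.
B experiences an equal 12.9 N forward from A (third law). B is in equilibrium, so the floor supplies f₂ = 12.9 N of static friction (limit μ_s(m_A+m_B)g = 68.54 N, not exceeded).

f ≈ 12.9 N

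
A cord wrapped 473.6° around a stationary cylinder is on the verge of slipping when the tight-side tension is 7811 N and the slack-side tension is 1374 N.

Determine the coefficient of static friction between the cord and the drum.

T₂/T₁ = e^{μβ} → μ = ln(T₂/T₁)/β.
β = 473.6° = 8.266 rad.
μ = ln(7811/1374)/8.266 = ln(5.685)/8.266 = 0.21.

μ ≈ 0.21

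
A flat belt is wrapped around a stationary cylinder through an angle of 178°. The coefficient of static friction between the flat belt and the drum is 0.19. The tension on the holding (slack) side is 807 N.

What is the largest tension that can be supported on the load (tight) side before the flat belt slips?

T_max ≈ 1460 N

At impending slip the capstan equation gives T₂/T₁ = e^{μβ} with β in radians.
β = 178° × π/180 = 3.107 rad.
e^{μβ} = e^{0.19×3.107} = 1.804.
T₂ = T₁ · e^{μβ} = 807 × 1.804 = 1460 N.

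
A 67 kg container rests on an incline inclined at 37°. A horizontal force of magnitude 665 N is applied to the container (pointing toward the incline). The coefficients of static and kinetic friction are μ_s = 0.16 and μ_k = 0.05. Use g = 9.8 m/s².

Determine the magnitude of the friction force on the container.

Resolve perpendicular to the incline: N = m g cos θ + P sin θ = 67×9.8×cos 37° + 665×sin 37° = 924.6 N.
Along the incline, the net driving force (taking up-slope positive) is P cos θ − m g sin θ = 531.1 − 395.2 = 135.9 N, so equilibrium requires friction f = -135.9 N (down-slope).
The limit of static friction is μ_s N = 147.9 N.
|f_req| = 135.9 ≤ 147.9 N → the container is in equilibrium; friction equals the required value.

f ≈ 136 N (down the incline)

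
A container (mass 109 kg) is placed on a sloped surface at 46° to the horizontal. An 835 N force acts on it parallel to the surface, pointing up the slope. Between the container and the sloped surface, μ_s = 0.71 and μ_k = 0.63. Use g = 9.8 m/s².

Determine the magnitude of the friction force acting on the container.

f ≈ 66.6 N (down the incline)

Perpendicular to the surface, N = m g cos θ = 109·9.8·cos 46° = 742 N.
Parallel to the incline, ΣF = 0 gives f = m g sin θ − P = 768.4 − 835 = -66.6 N (up-slope positive).
Static friction can supply at most μ_s N = 526.8 N.
Since |-66.6| ≤ 526.8 N, no slip — friction simply equals what equilibrium demands.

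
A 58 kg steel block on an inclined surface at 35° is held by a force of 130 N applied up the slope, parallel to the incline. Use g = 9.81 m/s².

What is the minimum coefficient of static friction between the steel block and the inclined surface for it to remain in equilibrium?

N = m g cos θ = 466.1 N.
Friction must make up the shortfall along the incline: f = m g sin θ − P = 326.4 − 130 = 196.4 N.
At the threshold f = μ_s N, so μ_s,min = 196.4/466.1 = 0.421.

μ_s,min ≈ 0.421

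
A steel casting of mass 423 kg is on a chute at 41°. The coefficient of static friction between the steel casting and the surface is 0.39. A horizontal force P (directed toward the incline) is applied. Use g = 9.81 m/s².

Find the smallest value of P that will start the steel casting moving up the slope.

At impending motion up the slope, friction acts down-slope at its limit: f = μ_s N.
Perpendicular to the incline: N = m g cos θ + P sin θ.
Along the incline: P cos θ = m g sin θ + μ_s N = m g sin θ + μ_s (m g cos θ + P sin θ).
Solving, P (cos θ − μ_s sin θ) = m g (sin θ + μ_s cos θ), so P = 423×9.81×(sin 41° + 0.39 cos 41°)/(cos 41° − 0.39 sin 41°) = 4150×0.9504/0.4988 = 7910 N.

P ≈ 7910 N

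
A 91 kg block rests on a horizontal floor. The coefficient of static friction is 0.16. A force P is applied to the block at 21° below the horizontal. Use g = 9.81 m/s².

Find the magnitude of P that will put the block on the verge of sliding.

P ≈ 163 N

N = m g + P sin α (the push presses the block into the horizontal floor).
At impending slip, P cos α = μ_s N = μ_s (m g + P sin α).
Solving: P (cos α − μ_s sin α) = μ_s m g → P = 0.16×893/(cos 21° − 0.16 sin 21°) = 143/0.8762 = 163 N.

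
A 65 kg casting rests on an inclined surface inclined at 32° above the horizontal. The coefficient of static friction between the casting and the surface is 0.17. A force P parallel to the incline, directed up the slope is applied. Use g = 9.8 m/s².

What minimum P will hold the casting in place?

The casting tends to slide down (tan θ > μ_s), so at the point of impending slip friction acts up-slope at its limit: f = μ_s N.
P is parallel to the surface, so N = m g cos θ = 540 N.
Along the incline: P + μ_s N = m g sin θ, so P = 338 − 0.17×540 = 246 N.

P_min ≈ 246 N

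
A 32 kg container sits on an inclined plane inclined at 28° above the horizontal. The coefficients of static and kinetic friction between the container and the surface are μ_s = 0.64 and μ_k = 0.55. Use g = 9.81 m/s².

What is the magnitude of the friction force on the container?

f ≈ 147 N (up the incline)

The normal reaction is N = m g cos θ = 277.2 N.
For equilibrium along the incline, friction must balance the weight component: f = m g sin θ = 147.4 N up the slope.
The static-friction ceiling is μ_s N = 0.64 × 277.2 = 177.4 N.
Since |147.4| ≤ 177.4 N, static friction is sufficient; f equals the required value, not μ_s N.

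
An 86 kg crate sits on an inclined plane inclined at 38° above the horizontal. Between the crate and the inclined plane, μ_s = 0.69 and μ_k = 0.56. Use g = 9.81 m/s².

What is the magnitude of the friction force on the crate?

Perpendicular to the surface, N = m g cos θ = 86·9.81·cos 38° = 664.8 N.
Along the slope the weight component is m g sin θ = 519.4 N; friction must supply exactly this, acting up-slope.
Static friction can supply at most μ_s N = 458.7 N.
|519.4| exceeds 458.7 N, so the crate slips down-slope; friction is kinetic, f = μ_k N = 0.56×664.8 = 372 N.

f ≈ 372 N (up the incline)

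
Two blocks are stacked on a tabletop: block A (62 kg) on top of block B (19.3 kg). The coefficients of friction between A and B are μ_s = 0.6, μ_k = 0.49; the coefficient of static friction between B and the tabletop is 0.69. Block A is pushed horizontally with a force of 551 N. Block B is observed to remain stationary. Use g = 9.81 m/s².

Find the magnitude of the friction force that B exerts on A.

f ≈ 298 N

The normal force B exerts on A is simply A's weight, N₁ = 608.2 N.
Maximum static friction on A from B: μ_s N₁ = 0.6×608.2 = 364.9 N.
Since P = 551 N > 364.9 N, A slides on B; the A–B friction is kinetic: f₁ = μ_k N₁ = 0.49×608.2 = 298 N.
By Newton's third law B feels 298 N forward from A. With B stationary, the floor's static friction on B balances it: f₂ = 298 N (well within μ_s(m_A+m_B)g = 550.3 N).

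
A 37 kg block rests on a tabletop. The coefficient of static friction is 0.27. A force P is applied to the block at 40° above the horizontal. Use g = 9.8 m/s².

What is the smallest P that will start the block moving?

N = m g − P sin α (the pull lifts the block).
At impending slip, P cos α = μ_s N = μ_s (m g − P sin α).
Solving: P (cos α + μ_s sin α) = μ_s m g → P = 0.27×363/(cos 40° + 0.27 sin 40°) = 97.9/0.9396 = 104 N.

P ≈ 104 N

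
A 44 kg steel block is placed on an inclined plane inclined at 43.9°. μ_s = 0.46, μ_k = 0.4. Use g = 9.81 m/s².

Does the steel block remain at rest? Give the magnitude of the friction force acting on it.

f ≈ 124 N

N = m g cos θ = 311 N.
Down-slope weight component: m g sin θ = 299 N.
μ_s N = 143 N.
299 > 143 N, so it slides; kinetic friction f = μ_k N = 0.4×311 = 124 N.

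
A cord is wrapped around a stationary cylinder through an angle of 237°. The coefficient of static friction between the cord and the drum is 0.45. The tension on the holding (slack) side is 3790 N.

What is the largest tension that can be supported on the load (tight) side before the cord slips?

At impending slip the capstan equation gives T₂/T₁ = e^{μβ} with β in radians.
β = 237° × π/180 = 4.136 rad.
e^{μβ} = e^{0.45×4.136} = 6.433.
T₂ = T₁ · e^{μβ} = 3790 × 6.433 = 24400 N.

T_max ≈ 24400 N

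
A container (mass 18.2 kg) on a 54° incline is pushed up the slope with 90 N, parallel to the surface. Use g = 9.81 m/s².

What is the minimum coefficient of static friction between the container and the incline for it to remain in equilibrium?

μ_s,min ≈ 0.519

N = m g cos θ = 104.9 N.
Friction must make up the shortfall along the incline: f = m g sin θ − P = 144.4 − 90 = 54.44 N.
At the threshold f = μ_s N, so μ_s,min = 54.44/104.9 = 0.519.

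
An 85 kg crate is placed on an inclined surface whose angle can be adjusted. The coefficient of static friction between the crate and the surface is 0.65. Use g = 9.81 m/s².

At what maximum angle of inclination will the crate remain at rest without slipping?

θ_max ≈ 33°

At the slip threshold, m g sin θ = μ_s · m g cos θ, so tan θ = μ_s.
θ_max = arctan(0.65) = 33°.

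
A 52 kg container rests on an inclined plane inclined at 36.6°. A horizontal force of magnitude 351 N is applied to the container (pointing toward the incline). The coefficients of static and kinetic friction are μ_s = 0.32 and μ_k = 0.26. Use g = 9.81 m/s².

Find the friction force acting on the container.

Normal direction: N = m g cos θ + P sin θ = 618.8 N.
Parallel to the incline: P cos θ − m g sin θ = 281.8 − 304.1 = -22.36 N; the friction needed to balance this is 22.36 N acting up the slope.
The limit of static friction is μ_s N = 198 N.
Since 22.36 N is within the 198 N limit, the container stays put and friction is exactly 22.4 N.

f ≈ 22.4 N (up the incline)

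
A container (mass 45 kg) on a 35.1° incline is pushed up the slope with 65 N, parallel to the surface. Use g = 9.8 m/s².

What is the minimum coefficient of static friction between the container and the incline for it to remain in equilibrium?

N = m g cos θ = 360.8 N.
Friction must make up the shortfall along the incline: f = m g sin θ − P = 253.6 − 65 = 188.6 N.
At the threshold f = μ_s N, so μ_s,min = 188.6/360.8 = 0.523.

μ_s,min ≈ 0.523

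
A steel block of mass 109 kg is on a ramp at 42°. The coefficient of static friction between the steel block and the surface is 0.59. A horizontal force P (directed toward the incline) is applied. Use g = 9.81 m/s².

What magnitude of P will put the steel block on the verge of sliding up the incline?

At impending motion up the slope, friction acts down-slope at its limit: f = μ_s N.
Perpendicular to the incline: N = m g cos θ + P sin θ.
Along the incline: P cos θ = m g sin θ + μ_s N = m g sin θ + μ_s (m g cos θ + P sin θ).
Solving, P (cos θ − μ_s sin θ) = m g (sin θ + μ_s cos θ), so P = 109×9.81×(sin 42° + 0.59 cos 42°)/(cos 42° − 0.59 sin 42°) = 1070×1.108/0.3484 = 3400 N.

P ≈ 3400 N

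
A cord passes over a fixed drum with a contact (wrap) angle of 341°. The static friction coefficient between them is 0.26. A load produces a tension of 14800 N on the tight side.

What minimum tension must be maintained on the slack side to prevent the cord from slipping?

Capstan equation at impending slip: T_tight/T_slack = e^{μβ}.
β = 341° = 5.952 rad; e^{μβ} = e^{0.26×5.952} = 4.699.
T_slack = T_tight / e^{μβ} = 14800 / 4.699 = 3150 N.

T_min ≈ 3150 N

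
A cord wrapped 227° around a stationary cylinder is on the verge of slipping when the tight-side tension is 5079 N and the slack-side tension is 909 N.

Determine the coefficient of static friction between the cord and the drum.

μ ≈ 0.434

T₂/T₁ = e^{μβ} → μ = ln(T₂/T₁)/β.
β = 227° = 3.962 rad.
μ = ln(5079/909)/3.962 = ln(5.587)/3.962 = 0.434.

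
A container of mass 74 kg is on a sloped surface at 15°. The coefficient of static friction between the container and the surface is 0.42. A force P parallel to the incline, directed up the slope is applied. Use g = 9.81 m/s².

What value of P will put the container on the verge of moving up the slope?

At impending motion up the slope, friction acts down-slope at its limit: f = μ_s N.
P is parallel to the surface, so N = m g cos θ = 701 N.
Along the incline: P = m g sin θ + μ_s N = 188 + 0.42×701 = 482 N.

P ≈ 482 N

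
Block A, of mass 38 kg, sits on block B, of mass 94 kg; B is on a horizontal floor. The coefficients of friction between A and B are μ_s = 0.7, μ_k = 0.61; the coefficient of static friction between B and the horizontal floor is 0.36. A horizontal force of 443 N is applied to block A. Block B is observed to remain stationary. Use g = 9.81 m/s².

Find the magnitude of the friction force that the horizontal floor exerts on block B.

f ≈ 227 N

Between the blocks, N₁ = m_A g = 372.8 N.
So the A–B interface can sustain at most μ_s N₁ = 260.9 N of static friction.
Since P = 443 N > 260.9 N, A slides on B; the A–B friction is kinetic: f₁ = μ_k N₁ = 0.61×372.8 = 227 N.
B experiences an equal 227 N forward from A (third law). B is in equilibrium, so the floor supplies f₂ = 227 N of static friction (limit μ_s(m_A+m_B)g = 466.2 N, not exceeded).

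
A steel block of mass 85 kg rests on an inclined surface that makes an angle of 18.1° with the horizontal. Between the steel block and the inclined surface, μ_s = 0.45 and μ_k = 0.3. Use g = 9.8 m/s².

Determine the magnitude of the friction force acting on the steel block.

f ≈ 259 N (up the incline)

Normal force: N = m g cos θ = 85 × 9.8 × cos 18.1° = 791.8 N.
Along the slope the weight component is m g sin θ = 258.8 N; friction must supply exactly this, acting up-slope.
Maximum static friction available: μ_s N = 0.45 × 791.8 = 356.3 N.
Since |258.8| ≤ 356.3 N, no slip — friction simply equals what equilibrium demands.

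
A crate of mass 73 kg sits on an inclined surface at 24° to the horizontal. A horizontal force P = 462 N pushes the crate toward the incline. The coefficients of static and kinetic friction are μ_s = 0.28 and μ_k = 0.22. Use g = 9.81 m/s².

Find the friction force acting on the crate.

Resolve perpendicular to the incline: N = m g cos θ + P sin θ = 73×9.81×cos 24° + 462×sin 24° = 842.1 N.
Parallel to the incline: P cos θ − m g sin θ = 422.1 − 291.3 = 130.8 N; the friction needed to balance this is 130.8 N acting down the slope.
The limit of static friction is μ_s N = 235.8 N.
Since 130.8 N is within the 235.8 N limit, the crate stays put and friction is exactly 131 N.

f ≈ 131 N (down the incline)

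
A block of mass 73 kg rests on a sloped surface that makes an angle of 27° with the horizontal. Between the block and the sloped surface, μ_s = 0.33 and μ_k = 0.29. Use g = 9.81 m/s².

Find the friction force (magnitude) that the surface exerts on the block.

f ≈ 185 N (up the incline)

Normal force: N = m g cos θ = 73 × 9.81 × cos 27° = 638.1 N.
Along the slope the weight component is m g sin θ = 325.1 N; friction must supply exactly this, acting up-slope.
Maximum static friction available: μ_s N = 0.33 × 638.1 = 210.6 N.
Since |325.1| > 210.6 N, static friction cannot hold it; the block slides down the incline and kinetic friction applies: f = μ_k N = 0.29 × 638.1 = 185 N.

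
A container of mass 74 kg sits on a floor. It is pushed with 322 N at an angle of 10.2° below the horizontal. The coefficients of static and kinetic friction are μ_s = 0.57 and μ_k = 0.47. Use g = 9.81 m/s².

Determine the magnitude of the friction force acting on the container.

f ≈ 317 N

Vertical equilibrium gives N = m g + P sin α = 783 N.
The horizontal driving force is P cos α = 316.9 N, so equilibrium needs friction f = 316.9 N.
The static-friction limit is μ_s N = 446.3 N.
Since 316.9 N does not exceed the limit, the container stays at rest and f = 317 N.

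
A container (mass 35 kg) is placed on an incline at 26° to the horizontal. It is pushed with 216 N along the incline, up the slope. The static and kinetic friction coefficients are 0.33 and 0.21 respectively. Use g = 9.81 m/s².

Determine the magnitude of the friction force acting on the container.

Perpendicular to the surface, N = m g cos θ = 35·9.81·cos 26° = 308.6 N.
Parallel to the incline, ΣF = 0 gives f = m g sin θ − P = 150.5 − 216 = -65.49 N (up-slope positive).
The static-friction ceiling is μ_s N = 0.33 × 308.6 = 101.8 N.
Since |-65.49| ≤ 101.8 N, no slip — friction simply equals what equilibrium demands.

f ≈ 65.5 N (down the incline)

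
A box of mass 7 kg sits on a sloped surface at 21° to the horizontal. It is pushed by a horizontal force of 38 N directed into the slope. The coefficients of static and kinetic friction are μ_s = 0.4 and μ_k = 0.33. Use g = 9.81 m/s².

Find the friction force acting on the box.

f ≈ 10.9 N (down the incline)

Normal direction: N = m g cos θ + P sin θ = 77.73 N.
Along the incline, the net driving force (taking up-slope positive) is P cos θ − m g sin θ = 35.48 − 24.61 = 10.87 N, so equilibrium requires friction f = -10.87 N (down-slope).
Maximum static friction: μ_s N = 0.4 × 77.73 = 31.09 N.
|f_req| = 10.87 ≤ 31.09 N → the box is in equilibrium; friction equals the required value.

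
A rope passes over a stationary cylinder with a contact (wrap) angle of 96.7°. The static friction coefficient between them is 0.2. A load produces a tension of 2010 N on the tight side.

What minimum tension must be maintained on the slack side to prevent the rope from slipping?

Capstan equation at impending slip: T_tight/T_slack = e^{μβ}.
β = 96.7° = 1.688 rad; e^{μβ} = e^{0.2×1.688} = 1.402.
T_slack = T_tight / e^{μβ} = 2010 / 1.402 = 1430 N.

T_min ≈ 1430 N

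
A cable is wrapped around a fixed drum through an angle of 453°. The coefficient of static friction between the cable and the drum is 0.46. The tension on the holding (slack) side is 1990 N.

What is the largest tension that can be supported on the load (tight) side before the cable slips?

T_max ≈ 75600 N

At impending slip the capstan equation gives T₂/T₁ = e^{μβ} with β in radians.
β = 453° × π/180 = 7.906 rad.
e^{μβ} = e^{0.46×7.906} = 37.97.
T₂ = T₁ · e^{μβ} = 1990 × 37.97 = 75600 N.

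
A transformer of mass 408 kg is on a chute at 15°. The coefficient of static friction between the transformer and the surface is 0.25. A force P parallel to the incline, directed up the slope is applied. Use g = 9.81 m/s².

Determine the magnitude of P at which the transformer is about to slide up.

P ≈ 2000 N

At impending motion up the slope, friction acts down-slope at its limit: f = μ_s N.
P is parallel to the surface, so N = m g cos θ = 3870 N.
Along the incline: P = m g sin θ + μ_s N = 1040 + 0.25×3870 = 2000 N.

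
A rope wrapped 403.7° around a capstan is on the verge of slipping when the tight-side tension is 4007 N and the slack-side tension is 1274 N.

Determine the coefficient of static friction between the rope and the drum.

T₂/T₁ = e^{μβ} → μ = ln(T₂/T₁)/β.
β = 403.7° = 7.046 rad.
μ = ln(4007/1274)/7.046 = ln(3.145)/7.046 = 0.163.

μ ≈ 0.163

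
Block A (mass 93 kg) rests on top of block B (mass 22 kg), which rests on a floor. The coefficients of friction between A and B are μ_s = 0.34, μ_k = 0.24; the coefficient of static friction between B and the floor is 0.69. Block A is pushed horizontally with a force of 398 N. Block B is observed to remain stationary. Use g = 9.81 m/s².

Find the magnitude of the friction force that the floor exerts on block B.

f ≈ 219 N

The normal force B exerts on A is simply A's weight, N₁ = 912.3 N.
So the A–B interface can sustain at most μ_s N₁ = 310.2 N of static friction.
Since P = 398 N > 310.2 N, A slides on B; the A–B friction is kinetic: f₁ = μ_k N₁ = 0.24×912.3 = 219 N.
B experiences an equal 219 N forward from A (third law). B is in equilibrium, so the floor supplies f₂ = 219 N of static friction (limit μ_s(m_A+m_B)g = 778.4 N, not exceeded).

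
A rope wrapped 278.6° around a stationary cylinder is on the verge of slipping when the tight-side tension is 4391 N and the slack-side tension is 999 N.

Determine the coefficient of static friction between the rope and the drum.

μ ≈ 0.304

T₂/T₁ = e^{μβ} → μ = ln(T₂/T₁)/β.
β = 278.6° = 4.862 rad.
μ = ln(4391/999)/4.862 = ln(4.395)/4.862 = 0.304.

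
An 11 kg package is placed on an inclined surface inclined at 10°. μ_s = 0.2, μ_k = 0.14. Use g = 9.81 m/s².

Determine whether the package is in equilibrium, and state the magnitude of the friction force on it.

N = m g cos θ = 106 N.
Down-slope weight component: m g sin θ = 18.7 N.
μ_s N = 21.3 N.
18.7 ≤ 21.3 N, so it stays put; friction = 18.7 N.

f ≈ 18.7 N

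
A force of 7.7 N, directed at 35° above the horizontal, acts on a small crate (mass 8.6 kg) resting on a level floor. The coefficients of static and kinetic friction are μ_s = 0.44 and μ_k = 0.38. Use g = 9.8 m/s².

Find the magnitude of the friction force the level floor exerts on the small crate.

Vertical equilibrium gives N = m g − P sin α = 79.86 N.
For equilibrium, f = P cos α = 7.7×cos 35° = 6.307 N.
The static-friction limit is μ_s N = 35.14 N.
Since 6.307 N does not exceed the limit, the small crate stays at rest and f = 6.31 N.

f ≈ 6.31 N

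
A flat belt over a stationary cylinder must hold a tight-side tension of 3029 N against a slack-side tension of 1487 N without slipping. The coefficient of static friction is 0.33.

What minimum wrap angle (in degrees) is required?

β_min ≈ 124°

T₂/T₁ = e^{μβ} → β = ln(T₂/T₁)/μ.
β = ln(3029/1487)/0.33 = 0.7115/0.33 = 2.156 rad.
In degrees: β = 2.156 × 180/π = 124°.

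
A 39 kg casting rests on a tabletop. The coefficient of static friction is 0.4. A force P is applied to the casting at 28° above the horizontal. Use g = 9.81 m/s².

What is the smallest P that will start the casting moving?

N = m g − P sin α (the pull lifts the casting).
At impending slip, P cos α = μ_s N = μ_s (m g − P sin α).
Solving: P (cos α + μ_s sin α) = μ_s m g → P = 0.4×383/(cos 28° + 0.4 sin 28°) = 153/1.071 = 143 N.

P ≈ 143 N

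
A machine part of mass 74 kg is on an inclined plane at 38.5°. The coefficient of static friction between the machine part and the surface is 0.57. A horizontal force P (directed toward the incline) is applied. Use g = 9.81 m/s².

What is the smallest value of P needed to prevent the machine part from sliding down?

The machine part tends to slide down (tan θ > μ_s), so at the point of impending slip friction acts up-slope at its limit: f = μ_s N.
Perpendicular to the incline: N = m g cos θ + P sin θ.
Along the incline: P cos θ + μ_s N = m g sin θ, i.e. P cos θ + μ_s (m g cos θ + P sin θ) = m g sin θ.
Solving, P (cos θ + μ_s sin θ) = m g (sin θ − μ_s cos θ), so P = 726×0.1764/1.137 = 113 N.

P_min ≈ 113 N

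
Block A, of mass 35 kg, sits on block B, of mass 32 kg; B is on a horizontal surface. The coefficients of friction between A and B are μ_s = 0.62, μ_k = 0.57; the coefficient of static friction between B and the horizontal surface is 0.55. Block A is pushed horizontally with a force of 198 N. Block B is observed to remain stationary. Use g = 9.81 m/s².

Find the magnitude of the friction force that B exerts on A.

f ≈ 198 N

The normal force B exerts on A is simply A's weight, N₁ = 343.4 N.
Maximum static friction on A from B: μ_s N₁ = 0.62×343.4 = 212.9 N.
P = 198 N is within that limit, so A and B move together (both at rest); the A–B friction is simply f₁ = P = 198 N.
B experiences an equal 198 N forward from A (third law). B is in equilibrium, so the floor supplies f₂ = 198 N of static friction (limit μ_s(m_A+m_B)g = 361.5 N, not exceeded).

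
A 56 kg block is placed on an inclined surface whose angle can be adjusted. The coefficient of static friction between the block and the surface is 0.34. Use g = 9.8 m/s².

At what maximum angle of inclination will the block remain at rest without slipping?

θ_max ≈ 18.8°

At the slip threshold, m g sin θ = μ_s · m g cos θ, so tan θ = μ_s.
θ_max = arctan(0.34) = 18.8°.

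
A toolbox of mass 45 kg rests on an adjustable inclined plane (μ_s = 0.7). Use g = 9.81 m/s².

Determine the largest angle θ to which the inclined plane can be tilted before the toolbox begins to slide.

At the slip threshold, m g sin θ = μ_s · m g cos θ, so tan θ = μ_s.
θ_max = arctan(0.7) = 35°.

θ_max ≈ 35°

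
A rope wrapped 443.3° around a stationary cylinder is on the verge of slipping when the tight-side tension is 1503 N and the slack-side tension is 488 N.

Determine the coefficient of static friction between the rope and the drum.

T₂/T₁ = e^{μβ} → μ = ln(T₂/T₁)/β.
β = 443.3° = 7.737 rad.
μ = ln(1503/488)/7.737 = ln(3.08)/7.737 = 0.145.

μ ≈ 0.145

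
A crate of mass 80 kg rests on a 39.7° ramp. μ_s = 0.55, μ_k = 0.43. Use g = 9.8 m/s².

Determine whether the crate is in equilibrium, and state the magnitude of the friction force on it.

N = m g cos θ = 603 N.
Down-slope weight component: m g sin θ = 501 N.
μ_s N = 332 N.
501 > 332 N, so it slides; kinetic friction f = μ_k N = 0.43×603 = 259 N.

f ≈ 259 N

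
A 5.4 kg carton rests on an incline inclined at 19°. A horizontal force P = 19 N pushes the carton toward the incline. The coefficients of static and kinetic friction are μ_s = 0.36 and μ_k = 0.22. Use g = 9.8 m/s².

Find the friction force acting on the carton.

f ≈ 0.736 N (down the incline)

The horizontal push has a component P sin θ into the surface, so N = m g cos θ + P sin θ = 50.04 + 6.186 = 56.22 N.
Parallel to the incline: P cos θ − m g sin θ = 17.96 − 17.23 = 0.7358 N; the friction needed to balance this is 0.7358 N acting down the slope.
The limit of static friction is μ_s N = 20.24 N.
|f_req| = 0.7358 ≤ 20.24 N → the carton is in equilibrium; friction equals the required value.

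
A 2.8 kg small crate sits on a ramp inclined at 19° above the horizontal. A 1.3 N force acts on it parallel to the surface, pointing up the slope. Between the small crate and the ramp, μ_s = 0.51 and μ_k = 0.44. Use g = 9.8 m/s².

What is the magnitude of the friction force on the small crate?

Perpendicular to the surface, N = m g cos θ = 2.8·9.8·cos 19° = 25.95 N.
Parallel to the incline, ΣF = 0 gives f = m g sin θ − P = 8.934 − 1.3 = 7.634 N (up-slope positive).
The static-friction ceiling is μ_s N = 0.51 × 25.95 = 13.23 N.
Since |7.634| ≤ 13.23 N, no slip — friction simply equals what equilibrium demands.

f ≈ 7.63 N (up the incline)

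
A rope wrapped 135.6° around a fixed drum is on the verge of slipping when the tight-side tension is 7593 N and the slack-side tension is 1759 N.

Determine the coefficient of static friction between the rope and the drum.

T₂/T₁ = e^{μβ} → μ = ln(T₂/T₁)/β.
β = 135.6° = 2.367 rad.
μ = ln(7593/1759)/2.367 = ln(4.317)/2.367 = 0.618.

μ ≈ 0.618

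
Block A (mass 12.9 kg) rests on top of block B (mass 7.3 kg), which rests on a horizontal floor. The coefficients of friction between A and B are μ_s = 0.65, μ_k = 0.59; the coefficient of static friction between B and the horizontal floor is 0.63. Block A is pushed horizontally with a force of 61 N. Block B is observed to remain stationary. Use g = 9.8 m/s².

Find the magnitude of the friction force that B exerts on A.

f ≈ 61 N

The normal force B exerts on A is simply A's weight, N₁ = 126.4 N.
Maximum static friction on A from B: μ_s N₁ = 0.65×126.4 = 82.17 N.
P = 61 N is within that limit, so A and B move together (both at rest); the A–B friction is simply f₁ = P = 61 N.
By Newton's third law B feels 61 N forward from A. With B stationary, the floor's static friction on B balances it: f₂ = 61 N (well within μ_s(m_A+m_B)g = 124.7 N).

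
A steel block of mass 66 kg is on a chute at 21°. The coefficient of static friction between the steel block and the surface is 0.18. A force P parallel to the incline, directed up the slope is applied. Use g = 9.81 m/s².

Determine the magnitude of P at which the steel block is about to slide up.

P ≈ 341 N

At impending motion up the slope, friction acts down-slope at its limit: f = μ_s N.
P is parallel to the surface, so N = m g cos θ = 604 N.
Along the incline: P = m g sin θ + μ_s N = 232 + 0.18×604 = 341 N.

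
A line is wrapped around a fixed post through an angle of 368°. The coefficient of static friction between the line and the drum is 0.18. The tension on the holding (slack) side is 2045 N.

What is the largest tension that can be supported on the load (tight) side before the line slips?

T_max ≈ 6500 N

At impending slip the capstan equation gives T₂/T₁ = e^{μβ} with β in radians.
β = 368° × π/180 = 6.423 rad.
e^{μβ} = e^{0.18×6.423} = 3.178.
T₂ = T₁ · e^{μβ} = 2045 × 3.178 = 6500 N.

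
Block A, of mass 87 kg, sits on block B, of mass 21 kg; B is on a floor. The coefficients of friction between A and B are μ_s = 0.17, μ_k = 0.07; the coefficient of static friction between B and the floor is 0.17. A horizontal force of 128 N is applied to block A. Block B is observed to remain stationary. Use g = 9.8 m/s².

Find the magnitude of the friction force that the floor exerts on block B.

Normal force at the A–B interface: N₁ = m_A g = 852.6 N.
Maximum static friction on A from B: μ_s N₁ = 0.17×852.6 = 144.9 N.
Since P = 128 N ≤ 144.9 N, A does not slip on B; friction on A equals P = 128 N.
By Newton's third law B feels 128 N forward from A. With B stationary, the floor's static friction on B balances it: f₂ = 128 N (well within μ_s(m_A+m_B)g = 179.9 N).

f ≈ 128 N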